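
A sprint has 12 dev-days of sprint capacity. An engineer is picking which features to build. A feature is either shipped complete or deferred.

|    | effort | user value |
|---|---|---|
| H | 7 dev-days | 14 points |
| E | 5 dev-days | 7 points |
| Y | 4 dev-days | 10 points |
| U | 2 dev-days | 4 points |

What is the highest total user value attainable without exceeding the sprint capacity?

24

H + Y: effort 7 + 4 = 11 ≤ 12, user value 14 + 10 = 24.
E + Y + U: effort 5 + 4 + 2 = 11 ≤ 12, user value 7 + 10 + 4 = 21.
Best is H and Y with total user value 24.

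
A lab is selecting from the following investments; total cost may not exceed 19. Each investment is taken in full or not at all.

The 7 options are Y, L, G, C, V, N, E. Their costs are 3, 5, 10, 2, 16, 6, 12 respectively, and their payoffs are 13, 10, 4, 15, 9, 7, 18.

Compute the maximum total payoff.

46

L + C + E: cost 5 + 2 + 12 = 19 ≤ 19, payoff 10 + 15 + 18 = 43.
Y + C + E: cost 3 + 2 + 12 = 17 ≤ 19, payoff 13 + 15 + 18 = 46.
Y + L + C + N: cost 3 + 5 + 2 + 6 = 16 ≤ 19, payoff 13 + 10 + 15 + 7 = 45.
Best is Y, C, and E with total payoff 46.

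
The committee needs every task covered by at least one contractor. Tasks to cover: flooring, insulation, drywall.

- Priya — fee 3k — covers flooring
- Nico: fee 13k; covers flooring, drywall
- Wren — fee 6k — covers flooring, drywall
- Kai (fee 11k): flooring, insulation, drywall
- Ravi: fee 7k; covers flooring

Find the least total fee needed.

11

This is an integer covering problem.
The greedy cost-per-new-task heuristic would pick Priya and Kai for 14, but a cheaper cover exists.
Kai alone covers flooring, insulation, drywall — every task.
Total fee: 11.
No cover costs less than 11.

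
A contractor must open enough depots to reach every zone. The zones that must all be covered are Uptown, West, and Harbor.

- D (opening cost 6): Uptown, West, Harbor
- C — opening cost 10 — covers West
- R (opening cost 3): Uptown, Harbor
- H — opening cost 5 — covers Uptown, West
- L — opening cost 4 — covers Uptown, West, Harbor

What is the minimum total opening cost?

L alone covers Uptown, West, Harbor — every zone.
Total opening cost: 4.
No cover costs less than 4.

4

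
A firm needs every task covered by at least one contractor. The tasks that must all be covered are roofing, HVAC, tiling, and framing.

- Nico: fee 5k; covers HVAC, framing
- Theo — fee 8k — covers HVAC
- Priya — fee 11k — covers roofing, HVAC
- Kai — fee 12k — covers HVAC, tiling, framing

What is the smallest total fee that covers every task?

23

The greedy cost-per-new-task heuristic would pick Nico, Priya, and Kai for 28, but a cheaper cover exists.
Choose Priya and Kai: together they cover roofing, HVAC, tiling, framing — every task.
Total fee: 11 + 12 = 23.
No cover costs less than 23.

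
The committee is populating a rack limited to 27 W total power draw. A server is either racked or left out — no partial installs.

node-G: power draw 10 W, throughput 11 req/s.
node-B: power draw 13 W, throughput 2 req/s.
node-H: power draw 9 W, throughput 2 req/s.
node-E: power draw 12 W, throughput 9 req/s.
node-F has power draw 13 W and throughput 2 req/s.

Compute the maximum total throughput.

node-G + node-H: power draw 10 + 9 = 19 ≤ 27, throughput 11 + 2 = 13.
node-G + node-E: power draw 10 + 12 = 22 ≤ 27, throughput 11 + 9 = 20.
node-G + node-B: power draw 10 + 13 = 23 ≤ 27, throughput 11 + 2 = 13.
Best is node-G and node-E with total throughput 20.

20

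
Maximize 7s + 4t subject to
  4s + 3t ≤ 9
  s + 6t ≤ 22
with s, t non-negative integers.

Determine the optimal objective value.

Relaxing integrality, the LP optimum is 15.75 at (s,t) = (2.25, 0), which is not an integer point.
(s,t)=(2,0): 4·2+3·0=8≤9, 1·2+6·0=2≤22, objective 14.
(s,t)=(1,1): 4·1+3·1=7≤9, 1·1+6·1=7≤22, objective 11.
(s,t)=(1,0): 4·1+3·0=4≤9, 1·1+6·0=1≤22, objective 7.
No feasible integer point exceeds 14.

14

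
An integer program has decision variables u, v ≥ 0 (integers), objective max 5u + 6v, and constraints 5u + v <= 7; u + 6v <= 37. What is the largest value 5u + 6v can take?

(u,v)=(0,6): 5·0+1·6=6≤7, 1·0+6·6=36≤37, objective 36.
(u,v)=(0,5): 5·0+1·5=5≤7, 1·0+6·5=30≤37, objective 30.
The best lattice point is (0,6), giving 36.

36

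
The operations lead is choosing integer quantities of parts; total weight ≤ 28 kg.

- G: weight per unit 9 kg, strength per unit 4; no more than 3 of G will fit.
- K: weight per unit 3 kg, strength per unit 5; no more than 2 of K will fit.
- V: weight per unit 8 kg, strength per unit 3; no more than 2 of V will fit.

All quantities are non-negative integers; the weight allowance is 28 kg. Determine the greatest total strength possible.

18

K has the best ratio (5/3); taking only K gives at most 2×5 = 10 (stopped by the supply cap of 2).
Mixing does better — 2×G and 2×K: weight 24 ≤ 28, strength 2·4 + 2·5 = 18.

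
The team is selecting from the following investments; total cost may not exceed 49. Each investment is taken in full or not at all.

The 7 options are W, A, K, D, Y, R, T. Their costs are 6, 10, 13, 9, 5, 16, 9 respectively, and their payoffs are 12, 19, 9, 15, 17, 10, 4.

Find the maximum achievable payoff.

73

Allowing fractional choices, the relaxed optimum would be about 75.8, but investments are indivisible.
W + A + K + D + Y: cost 6 + 10 + 13 + 9 + 5 = 43 ≤ 49, payoff 12 + 19 + 9 + 15 + 17 = 72.
W + A + D + Y + R: cost 6 + 10 + 9 + 5 + 16 = 46 ≤ 49, payoff 12 + 19 + 15 + 17 + 10 = 73.
W + A + D + Y + T: cost 6 + 10 + 9 + 5 + 9 = 39 ≤ 49, payoff 12 + 19 + 15 + 17 + 4 = 67.
Best is W, A, D, Y, and R with total payoff 73.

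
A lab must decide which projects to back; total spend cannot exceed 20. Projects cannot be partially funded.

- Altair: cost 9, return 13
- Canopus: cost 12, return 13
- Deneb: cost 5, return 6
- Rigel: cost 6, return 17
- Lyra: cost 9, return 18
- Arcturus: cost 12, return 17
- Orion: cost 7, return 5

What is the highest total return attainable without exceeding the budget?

41

Rigel + Lyra: cost 6 + 9 = 15 ≤ 20, return 17 + 18 = 35.
Altair + Deneb + Rigel: cost 9 + 5 + 6 = 20 ≤ 20, return 13 + 6 + 17 = 36.
Deneb + Rigel + Lyra: cost 5 + 6 + 9 = 20 ≤ 20, return 6 + 17 + 18 = 41.
Best is Deneb, Rigel, and Lyra with total return 41.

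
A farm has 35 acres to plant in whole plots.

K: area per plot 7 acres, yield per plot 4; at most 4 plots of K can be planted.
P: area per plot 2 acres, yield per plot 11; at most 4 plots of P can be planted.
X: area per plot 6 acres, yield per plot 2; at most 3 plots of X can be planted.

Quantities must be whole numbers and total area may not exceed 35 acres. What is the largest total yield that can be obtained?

58

2×K, 4×P, and 2×X: area 34 ≤ 35, yield 2·4 + 4·11 + 2·2 = 56.
3×K, 4×P, and 1×X: area 35 ≤ 35, yield 3·4 + 4·11 + 1·2 = 58.
Best is 58.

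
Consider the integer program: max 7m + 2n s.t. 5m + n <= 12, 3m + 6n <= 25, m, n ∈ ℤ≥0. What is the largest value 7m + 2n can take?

Relaxing integrality, the LP optimum is 18.78 at (m,n) = (1.74, 3.3), which is not an integer point.
(m,n)=(2,2): 5·2+1·2=12≤12, 3·2+6·2=18≤25, objective 18.
(m,n)=(2,1): 5·2+1·1=11≤12, 3·2+6·1=12≤25, objective 16.
The best lattice point is (2,2), giving 18.

18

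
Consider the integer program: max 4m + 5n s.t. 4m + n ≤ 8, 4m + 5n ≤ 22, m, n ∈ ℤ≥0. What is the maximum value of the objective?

(m,n)=(0,4) is feasible, giving 20.
(m,n)=(1,3) is feasible, giving 19.
(m,n)=(0,3) is feasible, giving 15.
Maximum is 20 at (m,n)=(0,4).

20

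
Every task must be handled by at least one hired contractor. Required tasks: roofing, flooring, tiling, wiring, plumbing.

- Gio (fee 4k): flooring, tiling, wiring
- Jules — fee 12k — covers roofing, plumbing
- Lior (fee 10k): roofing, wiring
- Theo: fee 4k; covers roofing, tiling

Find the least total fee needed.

16

The greedy cost-per-new-task heuristic would pick Gio, Theo, and Jules for 20, but a cheaper cover exists.
Choose Gio and Jules: together they cover roofing, flooring, tiling, wiring, plumbing — every task.
Total fee: 4 + 12 = 16.
No cover costs less than 16.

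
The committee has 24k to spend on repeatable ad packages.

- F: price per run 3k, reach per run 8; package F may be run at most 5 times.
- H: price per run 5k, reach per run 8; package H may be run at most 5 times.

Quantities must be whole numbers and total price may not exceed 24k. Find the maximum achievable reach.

48

This is a bounded integer knapsack.
4×F and 2×H: price 22 ≤ 24, reach 4·8 + 2·8 = 48.
3×F and 3×H: price 24 ≤ 24, reach 3·8 + 3·8 = 48.
Best is 48.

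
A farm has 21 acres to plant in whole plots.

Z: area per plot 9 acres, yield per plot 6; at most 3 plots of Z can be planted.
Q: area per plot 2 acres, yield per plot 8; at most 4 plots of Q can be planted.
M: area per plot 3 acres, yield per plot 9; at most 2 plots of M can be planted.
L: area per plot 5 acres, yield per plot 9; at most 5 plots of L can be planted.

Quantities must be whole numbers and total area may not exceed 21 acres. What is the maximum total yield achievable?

This is a bounded integer knapsack.
Q has the best ratio (8/2); taking only Q gives at most 4×8 = 32 (stopped by the supply cap of 4).
Mixing does better — 4×Q, 1×M, and 2×L: area 21 ≤ 21, yield 4·8 + 1·9 + 2·9 = 59.

59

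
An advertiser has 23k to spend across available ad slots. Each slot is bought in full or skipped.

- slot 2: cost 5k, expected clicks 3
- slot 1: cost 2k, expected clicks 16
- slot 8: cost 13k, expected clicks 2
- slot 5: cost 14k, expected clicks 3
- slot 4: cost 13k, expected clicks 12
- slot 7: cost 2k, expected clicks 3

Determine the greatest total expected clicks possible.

Allowing fractional choices, the relaxed optimum would be about 34.2, but ad slots are indivisible.
slot 2 + slot 1 + slot 4 + slot 7: cost 5 + 2 + 13 + 2 = 22 ≤ 23, expected clicks 3 + 16 + 12 + 3 = 34.
slot 1 + slot 4 + slot 7: cost 2 + 13 + 2 = 17 ≤ 23, expected clicks 16 + 12 + 3 = 31.
Best is slot 2, slot 1, slot 4, and slot 7 with total expected clicks 34.

34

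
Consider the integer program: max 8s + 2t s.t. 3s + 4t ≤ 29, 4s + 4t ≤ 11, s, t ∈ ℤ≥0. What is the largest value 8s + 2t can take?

16

The continuous relaxation peaks at (2.75, 0) with value 22.00; rounding to a feasible lattice point costs some objective.
(s,t)=(2,0) is feasible, giving 16.
(s,t)=(1,1) is feasible, giving 10.
(s,t)=(1,0) is feasible, giving 8.
The best lattice point is (2,0), giving 16.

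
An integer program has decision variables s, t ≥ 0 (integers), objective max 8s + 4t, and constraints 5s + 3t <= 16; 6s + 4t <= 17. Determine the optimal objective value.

(s,t)=(2,1) is feasible, giving 20.
(s,t)=(1,2) is feasible, giving 16.
(s,t)=(2,0) is feasible, giving 16.
(s,t)=(1,1) is feasible, giving 12.
Maximum is 20 at (s,t)=(2,1).

20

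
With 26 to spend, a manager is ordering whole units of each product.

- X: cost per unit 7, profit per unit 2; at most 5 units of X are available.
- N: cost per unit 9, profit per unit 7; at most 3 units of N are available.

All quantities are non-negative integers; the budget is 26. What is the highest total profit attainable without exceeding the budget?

16

This is a bounded integer knapsack.
N has the best ratio (7/9); taking only N gives at most 2×7 = 14 (stopped by the cost limit).
Mixing does better — 1×X and 2×N: cost 25 ≤ 26, profit 1·2 + 2·7 = 16.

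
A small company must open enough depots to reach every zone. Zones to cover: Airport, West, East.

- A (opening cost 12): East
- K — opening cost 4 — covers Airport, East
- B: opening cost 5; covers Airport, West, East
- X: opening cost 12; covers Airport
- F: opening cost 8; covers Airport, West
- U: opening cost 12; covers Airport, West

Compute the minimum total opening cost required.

B alone covers Airport, West, East — every zone.
Total opening cost: 5.
No cover costs less than 5.

5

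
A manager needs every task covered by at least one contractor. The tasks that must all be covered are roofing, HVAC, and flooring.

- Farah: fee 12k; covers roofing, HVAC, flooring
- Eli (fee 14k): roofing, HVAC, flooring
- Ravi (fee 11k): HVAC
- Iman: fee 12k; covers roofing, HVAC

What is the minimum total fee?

Farah alone covers roofing, HVAC, flooring — every task.
Total fee: 12.
No cover costs less than 12.

12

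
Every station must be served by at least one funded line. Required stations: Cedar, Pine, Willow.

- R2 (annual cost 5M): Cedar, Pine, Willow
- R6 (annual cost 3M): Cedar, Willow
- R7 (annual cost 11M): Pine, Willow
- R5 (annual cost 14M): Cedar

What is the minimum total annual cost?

5

This is a weighted set-cover instance.
The greedy cost-per-new-station heuristic would pick R6 and R2 for 8, but a cheaper cover exists.
R2 alone covers Cedar, Pine, Willow — every station.
Total annual cost: 5.
No cover costs less than 5.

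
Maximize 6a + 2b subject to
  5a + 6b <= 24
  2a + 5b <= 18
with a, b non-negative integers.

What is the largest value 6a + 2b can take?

(a,b)=(4,0) is feasible, giving 24.
(a,b)=(3,1) is feasible, giving 20.
(a,b)=(3,0) is feasible, giving 18.
No feasible integer point exceeds 24.

24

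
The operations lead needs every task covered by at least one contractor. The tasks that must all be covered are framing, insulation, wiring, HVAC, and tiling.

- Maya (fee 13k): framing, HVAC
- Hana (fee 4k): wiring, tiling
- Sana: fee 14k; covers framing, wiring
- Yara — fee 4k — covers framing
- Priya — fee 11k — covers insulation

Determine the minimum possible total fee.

The greedy cost-per-new-task heuristic would pick Hana, Yara, Priya, and Maya for 32, but a cheaper cover exists.
Choose Maya, Hana, and Priya: together they cover framing, insulation, wiring, HVAC, tiling — every task.
Total fee: 13 + 4 + 11 = 28.
No cover costs less than 28.

28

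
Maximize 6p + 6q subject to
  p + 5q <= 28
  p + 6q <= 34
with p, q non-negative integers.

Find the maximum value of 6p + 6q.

168

(p,q)=(28,0): 1·28+5·0=28≤28, 1·28+6·0=28≤34, objective 168.
(p,q)=(27,0): 1·27+5·0=27≤28, 1·27+6·0=27≤34, objective 162.
Maximum is 168 at (p,q)=(28,0).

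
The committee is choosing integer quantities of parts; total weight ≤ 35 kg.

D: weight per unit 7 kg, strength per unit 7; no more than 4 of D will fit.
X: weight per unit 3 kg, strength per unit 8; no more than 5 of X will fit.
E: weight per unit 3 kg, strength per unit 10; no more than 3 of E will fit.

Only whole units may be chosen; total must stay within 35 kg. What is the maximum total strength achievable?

Take 1×D, 5×X, and 3×E: weight 31 ≤ 35, strength 1·7 + 5·8 + 3·10 = 77.
E has the best ratio (10/3) and is taken to its limit of 3; remaining capacity is filled optimally with the others.

77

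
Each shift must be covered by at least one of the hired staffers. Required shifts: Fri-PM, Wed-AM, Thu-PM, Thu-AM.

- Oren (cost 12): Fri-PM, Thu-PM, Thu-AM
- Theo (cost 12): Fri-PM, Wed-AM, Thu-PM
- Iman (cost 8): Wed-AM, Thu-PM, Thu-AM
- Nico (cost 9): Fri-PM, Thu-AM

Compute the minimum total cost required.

Choose Iman and Nico: together they cover Fri-PM, Wed-AM, Thu-PM, Thu-AM — every shift.
Total cost: 8 + 9 = 17.
No cover costs less than 17.

17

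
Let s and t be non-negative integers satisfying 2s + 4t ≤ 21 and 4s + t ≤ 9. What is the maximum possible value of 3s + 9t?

(s,t)=(0,5): 2·0+4·5=20≤21, 4·0+1·5=5≤9, objective 45.
(s,t)=(1,4): 2·1+4·4=18≤21, 4·1+1·4=8≤9, objective 39.
(s,t)=(0,4): 2·0+4·4=16≤21, 4·0+1·4=4≤9, objective 36.
The best lattice point is (0,5), giving 45.

45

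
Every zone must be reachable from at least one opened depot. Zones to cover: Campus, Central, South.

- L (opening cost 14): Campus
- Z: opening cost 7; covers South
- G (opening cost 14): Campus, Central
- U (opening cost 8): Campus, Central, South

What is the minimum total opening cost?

U alone covers Campus, Central, South — every zone.
Total opening cost: 8.

8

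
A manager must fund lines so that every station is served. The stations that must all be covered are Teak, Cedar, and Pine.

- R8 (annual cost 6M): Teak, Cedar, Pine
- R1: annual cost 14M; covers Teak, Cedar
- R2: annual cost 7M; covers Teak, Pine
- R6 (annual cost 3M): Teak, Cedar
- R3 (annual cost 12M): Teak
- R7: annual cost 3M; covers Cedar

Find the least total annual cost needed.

This is a weighted set-cover instance.
The greedy cost-per-new-station heuristic would pick R6 and R8 for 9, but a cheaper cover exists.
R8 alone covers Teak, Cedar, Pine — every station.
Total annual cost: 6.
No cover costs less than 6.

6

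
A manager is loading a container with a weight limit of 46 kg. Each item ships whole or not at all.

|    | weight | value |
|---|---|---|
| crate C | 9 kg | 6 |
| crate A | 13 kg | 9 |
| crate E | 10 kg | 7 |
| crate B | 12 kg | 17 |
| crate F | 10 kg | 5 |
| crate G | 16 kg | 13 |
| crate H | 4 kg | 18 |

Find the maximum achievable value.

57

Allowing fractional choices, the relaxed optimum would be about 57.8, but items are indivisible.
crate A + crate B + crate G + crate H: weight 13 + 12 + 16 + 4 = 45 ≤ 46, value 9 + 17 + 13 + 18 = 57.
crate E + crate B + crate G + crate H: weight 10 + 12 + 16 + 4 = 42 ≤ 46, value 7 + 17 + 13 + 18 = 55.
crate C + crate B + crate G + crate H: weight 9 + 12 + 16 + 4 = 41 ≤ 46, value 6 + 17 + 13 + 18 = 54.
Best is crate A, crate B, crate G, and crate H with total value 57.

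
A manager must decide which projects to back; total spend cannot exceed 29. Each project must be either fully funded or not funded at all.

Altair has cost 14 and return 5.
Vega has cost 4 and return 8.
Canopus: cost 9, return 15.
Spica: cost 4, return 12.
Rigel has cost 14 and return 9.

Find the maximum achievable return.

Vega + Canopus + Spica: cost 4 + 9 + 4 = 17 ≤ 29, return 8 + 15 + 12 = 35.
Altair + Canopus + Spica: cost 14 + 9 + 4 = 27 ≤ 29, return 5 + 15 + 12 = 32.
Canopus + Spica + Rigel: cost 9 + 4 + 14 = 27 ≤ 29, return 15 + 12 + 9 = 36.
Best is Canopus, Spica, and Rigel with total return 36.

36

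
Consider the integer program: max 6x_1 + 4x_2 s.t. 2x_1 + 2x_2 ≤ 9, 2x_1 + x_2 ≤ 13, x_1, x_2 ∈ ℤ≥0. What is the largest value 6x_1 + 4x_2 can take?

24

(x_1,x_2)=(4,0): 2·4+2·0=8≤9, 2·4+1·0=8≤13, objective 24.
(x_1,x_2)=(3,1): 2·3+2·1=8≤9, 2·3+1·1=7≤13, objective 22.
(x_1,x_2)=(3,0): 2·3+2·0=6≤9, 2·3+1·0=6≤13, objective 18.
Maximum is 24 at (x_1,x_2)=(4,0).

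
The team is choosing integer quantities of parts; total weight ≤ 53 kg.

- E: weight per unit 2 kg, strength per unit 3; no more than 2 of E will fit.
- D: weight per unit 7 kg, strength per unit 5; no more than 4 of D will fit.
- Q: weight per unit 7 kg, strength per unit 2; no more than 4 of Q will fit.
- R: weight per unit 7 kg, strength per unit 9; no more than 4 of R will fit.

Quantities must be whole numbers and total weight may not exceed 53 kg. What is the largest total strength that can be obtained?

This is a bounded integer knapsack.
E has the best ratio (3/2); taking only E gives at most 2×3 = 6 (stopped by the supply cap of 2).
Mixing does better — 2×E, 3×D, and 4×R: weight 53 ≤ 53, strength 2·3 + 3·5 + 4·9 = 57.

57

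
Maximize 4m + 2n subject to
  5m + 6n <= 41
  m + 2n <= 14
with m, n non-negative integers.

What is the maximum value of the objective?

(m,n)=(8,0): 5·8+6·0=40≤41, 1·8+2·0=8≤14, objective 32.
(m,n)=(7,1): 5·7+6·1=41≤41, 1·7+2·1=9≤14, objective 30.
The best lattice point is (8,0), giving 32.

32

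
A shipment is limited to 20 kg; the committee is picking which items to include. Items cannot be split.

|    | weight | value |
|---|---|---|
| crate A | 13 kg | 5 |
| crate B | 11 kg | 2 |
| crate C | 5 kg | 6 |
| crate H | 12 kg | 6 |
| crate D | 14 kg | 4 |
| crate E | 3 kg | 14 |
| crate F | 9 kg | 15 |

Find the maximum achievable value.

35

Take crate C, crate E, and crate F: weight 5 + 3 + 9 = 17 ≤ 20, value 6 + 14 + 15 = 35.
No other feasible combination does better.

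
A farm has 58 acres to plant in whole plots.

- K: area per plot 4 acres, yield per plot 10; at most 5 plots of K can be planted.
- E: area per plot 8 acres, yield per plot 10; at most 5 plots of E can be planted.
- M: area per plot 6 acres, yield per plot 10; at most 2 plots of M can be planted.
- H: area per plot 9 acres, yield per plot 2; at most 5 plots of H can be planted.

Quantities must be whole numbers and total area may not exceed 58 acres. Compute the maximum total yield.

100

This is a bounded integer knapsack.
5×K, 4×E, and 1×M: area 58 ≤ 58, yield 5·10 + 4·10 + 1·10 = 100.
5×K, 3×E, and 2×M: area 56 ≤ 58, yield 5·10 + 3·10 + 2·10 = 100.
Best is 100.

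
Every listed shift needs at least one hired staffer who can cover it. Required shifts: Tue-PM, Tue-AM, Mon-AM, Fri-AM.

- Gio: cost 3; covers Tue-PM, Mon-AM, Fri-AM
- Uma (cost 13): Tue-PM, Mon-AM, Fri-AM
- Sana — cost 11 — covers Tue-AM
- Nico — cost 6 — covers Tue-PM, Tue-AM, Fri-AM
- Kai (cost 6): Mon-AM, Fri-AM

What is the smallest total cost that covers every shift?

9

This is a weighted set-cover instance.
Choose Gio and Nico: together they cover Tue-PM, Tue-AM, Mon-AM, Fri-AM — every shift.
Total cost: 3 + 6 = 9.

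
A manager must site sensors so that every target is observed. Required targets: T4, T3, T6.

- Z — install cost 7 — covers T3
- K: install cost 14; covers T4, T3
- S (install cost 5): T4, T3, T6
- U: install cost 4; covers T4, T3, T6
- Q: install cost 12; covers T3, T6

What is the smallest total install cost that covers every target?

U alone covers T4, T3, T6 — every target.
Total install cost: 4.
No cover costs less than 4.

4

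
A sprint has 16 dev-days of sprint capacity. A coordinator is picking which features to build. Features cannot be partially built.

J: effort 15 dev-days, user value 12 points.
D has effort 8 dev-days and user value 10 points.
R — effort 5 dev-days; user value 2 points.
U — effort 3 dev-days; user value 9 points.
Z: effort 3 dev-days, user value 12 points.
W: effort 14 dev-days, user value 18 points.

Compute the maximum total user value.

31

D + U + Z: effort 8 + 3 + 3 = 14 ≤ 16, user value 10 + 9 + 12 = 31.
R + U + Z: effort 5 + 3 + 3 = 11 ≤ 16, user value 2 + 9 + 12 = 23.
D + R + Z: effort 8 + 5 + 3 = 16 ≤ 16, user value 10 + 2 + 12 = 24.
Best is D, U, and Z with total user value 31.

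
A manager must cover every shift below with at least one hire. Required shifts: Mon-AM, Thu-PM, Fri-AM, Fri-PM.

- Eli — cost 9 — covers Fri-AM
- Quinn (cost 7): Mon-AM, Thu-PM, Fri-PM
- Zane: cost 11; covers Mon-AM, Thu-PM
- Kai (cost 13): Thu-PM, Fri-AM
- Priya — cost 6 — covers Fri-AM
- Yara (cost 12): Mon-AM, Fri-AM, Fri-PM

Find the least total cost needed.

13

Choose Quinn and Priya: together they cover Mon-AM, Thu-PM, Fri-AM, Fri-PM — every shift.
Total cost: 7 + 6 = 13.
No cover costs less than 13.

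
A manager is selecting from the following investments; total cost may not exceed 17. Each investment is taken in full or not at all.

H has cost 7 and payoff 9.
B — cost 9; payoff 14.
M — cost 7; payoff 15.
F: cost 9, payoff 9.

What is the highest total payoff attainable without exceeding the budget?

29

Allowing fractional choices, the relaxed optimum would be about 30.3, but investments are indivisible.
M + F: cost 7 + 9 = 16 ≤ 17, payoff 15 + 9 = 24.
H + M: cost 7 + 7 = 14 ≤ 17, payoff 9 + 15 = 24.
B + M: cost 9 + 7 = 16 ≤ 17, payoff 14 + 15 = 29.
Best is B and M with total payoff 29.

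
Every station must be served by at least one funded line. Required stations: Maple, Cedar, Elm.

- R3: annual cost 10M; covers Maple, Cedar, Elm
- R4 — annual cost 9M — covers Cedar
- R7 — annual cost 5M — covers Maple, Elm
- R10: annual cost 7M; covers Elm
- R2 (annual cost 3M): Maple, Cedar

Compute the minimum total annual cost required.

8

Choose R7 and R2: together they cover Maple, Cedar, Elm — every station.
Total annual cost: 5 + 3 = 8.
No cover costs less than 8.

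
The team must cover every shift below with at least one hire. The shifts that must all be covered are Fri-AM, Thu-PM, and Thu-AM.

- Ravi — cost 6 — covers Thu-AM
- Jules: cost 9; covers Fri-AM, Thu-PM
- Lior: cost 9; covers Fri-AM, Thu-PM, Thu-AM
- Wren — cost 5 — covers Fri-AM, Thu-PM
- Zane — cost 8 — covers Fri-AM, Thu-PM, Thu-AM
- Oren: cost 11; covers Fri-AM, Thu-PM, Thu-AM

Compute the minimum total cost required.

8

The greedy cost-per-new-shift heuristic would pick Wren and Ravi for 11, but a cheaper cover exists.
Zane alone covers Fri-AM, Thu-PM, Thu-AM — every shift.
Total cost: 8.
No cover costs less than 8.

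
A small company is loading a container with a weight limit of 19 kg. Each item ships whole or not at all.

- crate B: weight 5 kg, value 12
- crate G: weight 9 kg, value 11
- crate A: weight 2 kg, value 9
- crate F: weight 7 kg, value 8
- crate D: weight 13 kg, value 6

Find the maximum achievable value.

32

Allowing fractional choices, the relaxed optimum would be about 35.4, but items are indivisible.
crate G + crate A + crate F: weight 9 + 2 + 7 = 18 ≤ 19, value 11 + 9 + 8 = 28.
crate B + crate A + crate F: weight 5 + 2 + 7 = 14 ≤ 19, value 12 + 9 + 8 = 29.
crate B + crate G + crate A: weight 5 + 9 + 2 = 16 ≤ 19, value 12 + 11 + 9 = 32.
Best is crate B, crate G, and crate A with total value 32.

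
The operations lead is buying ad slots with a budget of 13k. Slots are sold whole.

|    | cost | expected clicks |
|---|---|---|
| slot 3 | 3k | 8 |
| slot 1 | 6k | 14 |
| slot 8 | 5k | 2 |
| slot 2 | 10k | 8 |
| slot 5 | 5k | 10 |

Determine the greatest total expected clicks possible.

24

slot 1 + slot 5: cost 6 + 5 = 11 ≤ 13, expected clicks 14 + 10 = 24.
slot 3 + slot 8 + slot 5: cost 3 + 5 + 5 = 13 ≤ 13, expected clicks 8 + 2 + 10 = 20.
slot 3 + slot 1: cost 3 + 6 = 9 ≤ 13, expected clicks 8 + 14 = 22.
Best is slot 1 and slot 5 with total expected clicks 24.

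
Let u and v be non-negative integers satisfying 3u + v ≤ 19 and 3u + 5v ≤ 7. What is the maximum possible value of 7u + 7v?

14

Relaxing integrality, the LP optimum is 16.33 at (u,v) = (2.33, 0), which is not an integer point.
(u,v)=(2,0): 3·2+1·0=6≤19, 3·2+5·0=6≤7, objective 14.
(u,v)=(1,0): 3·1+1·0=3≤19, 3·1+5·0=3≤7, objective 7.
Maximum is 14 at (u,v)=(2,0).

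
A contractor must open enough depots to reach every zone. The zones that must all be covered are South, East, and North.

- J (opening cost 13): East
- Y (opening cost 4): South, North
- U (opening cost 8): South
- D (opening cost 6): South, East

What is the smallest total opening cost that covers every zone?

Choose Y and D: together they cover South, East, North — every zone.
Total opening cost: 4 + 6 = 10.
No cover costs less than 10.

10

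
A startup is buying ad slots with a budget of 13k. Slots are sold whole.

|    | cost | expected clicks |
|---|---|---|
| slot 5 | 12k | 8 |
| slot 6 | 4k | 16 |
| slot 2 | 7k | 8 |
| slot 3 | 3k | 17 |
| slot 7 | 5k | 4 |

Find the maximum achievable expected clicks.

37

Allowing fractional choices, the relaxed optimum would be about 39.9, but ad slots are indivisible.
slot 6 + slot 3: cost 4 + 3 = 7 ≤ 13, expected clicks 16 + 17 = 33.
slot 2 + slot 3: cost 7 + 3 = 10 ≤ 13, expected clicks 8 + 17 = 25.
slot 6 + slot 3 + slot 7: cost 4 + 3 + 5 = 12 ≤ 13, expected clicks 16 + 17 + 4 = 37.
Best is slot 6, slot 3, and slot 7 with total expected clicks 37.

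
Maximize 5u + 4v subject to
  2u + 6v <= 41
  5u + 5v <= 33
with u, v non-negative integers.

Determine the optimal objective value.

Relaxing integrality, the LP optimum is 33.00 at (u,v) = (6.6, 0), which is not an integer point.
(u,v)=(6,0): 2·6+6·0=12≤41, 5·6+5·0=30≤33, objective 30.
(u,v)=(5,1): 2·5+6·1=16≤41, 5·5+5·1=30≤33, objective 29.
(u,v)=(5,0): 2·5+6·0=10≤41, 5·5+5·0=25≤33, objective 25.
No feasible integer point exceeds 30.

30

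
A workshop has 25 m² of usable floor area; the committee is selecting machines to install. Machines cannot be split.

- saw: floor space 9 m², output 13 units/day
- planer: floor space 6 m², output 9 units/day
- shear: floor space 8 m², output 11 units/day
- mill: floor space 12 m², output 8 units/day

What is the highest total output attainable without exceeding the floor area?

33

This is a 0-1 knapsack instance.
Allowing fractional choices, the relaxed optimum would be about 34.3, but machines are indivisible.
saw + shear: floor space 9 + 8 = 17 ≤ 25, output 13 + 11 = 24.
saw + planer + shear: floor space 9 + 6 + 8 = 23 ≤ 25, output 13 + 9 + 11 = 33.
saw + planer: floor space 9 + 6 = 15 ≤ 25, output 13 + 9 = 22.
Best is saw, planer, and shear with total output 33.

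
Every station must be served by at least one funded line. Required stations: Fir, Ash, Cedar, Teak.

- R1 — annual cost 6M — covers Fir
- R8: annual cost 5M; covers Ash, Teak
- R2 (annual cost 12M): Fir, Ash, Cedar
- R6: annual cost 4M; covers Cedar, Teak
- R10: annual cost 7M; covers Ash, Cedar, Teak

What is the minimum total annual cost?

The greedy cost-per-new-station heuristic would pick R6, R8, and R1 for 15, but a cheaper cover exists.
Choose R1 and R10: together they cover Fir, Ash, Cedar, Teak — every station.
Total annual cost: 6 + 7 = 13.
No cover costs less than 13.

13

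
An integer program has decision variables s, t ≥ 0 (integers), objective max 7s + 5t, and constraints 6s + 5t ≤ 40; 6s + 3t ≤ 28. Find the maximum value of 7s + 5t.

Relaxing integrality, the LP optimum is 41.67 at (s,t) = (1.67, 6), which is not an integer point.
(s,t)=(0,8): 6·0+5·8=40≤40, 6·0+3·8=24≤28, objective 40.
(s,t)=(2,5): 6·2+5·5=37≤40, 6·2+3·5=27≤28, objective 39.
(s,t)=(1,6): 6·1+5·6=36≤40, 6·1+3·6=24≤28, objective 37.
Maximum is 40 at (s,t)=(0,8).

40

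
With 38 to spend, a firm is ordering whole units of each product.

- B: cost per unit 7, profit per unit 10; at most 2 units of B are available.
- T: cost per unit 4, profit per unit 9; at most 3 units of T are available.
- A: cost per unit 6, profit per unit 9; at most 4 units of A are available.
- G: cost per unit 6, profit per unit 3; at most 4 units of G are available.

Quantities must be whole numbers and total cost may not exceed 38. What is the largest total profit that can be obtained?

T has the best ratio (9/4); taking only T gives at most 3×9 = 27 (stopped by the supply cap of 3).
Mixing does better — 2×B, 3×T, and 2×A: cost 38 ≤ 38, profit 2·10 + 3·9 + 2·9 = 65.

65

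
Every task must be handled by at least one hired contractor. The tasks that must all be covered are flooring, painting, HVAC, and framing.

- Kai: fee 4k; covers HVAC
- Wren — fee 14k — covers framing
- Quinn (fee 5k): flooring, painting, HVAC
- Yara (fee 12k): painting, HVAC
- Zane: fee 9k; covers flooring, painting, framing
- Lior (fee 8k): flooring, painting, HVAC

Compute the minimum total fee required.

The greedy cost-per-new-task heuristic would pick Quinn and Zane for 14, but a cheaper cover exists.
Choose Kai and Zane: together they cover flooring, painting, HVAC, framing — every task.
Total fee: 4 + 9 = 13.
No cover costs less than 13.

13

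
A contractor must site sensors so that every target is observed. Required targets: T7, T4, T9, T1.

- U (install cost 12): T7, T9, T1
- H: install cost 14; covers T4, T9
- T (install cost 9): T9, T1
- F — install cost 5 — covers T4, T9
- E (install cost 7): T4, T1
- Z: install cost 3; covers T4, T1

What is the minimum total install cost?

15

Choose U and Z: together they cover T7, T4, T9, T1 — every target.
Total install cost: 12 + 3 = 15.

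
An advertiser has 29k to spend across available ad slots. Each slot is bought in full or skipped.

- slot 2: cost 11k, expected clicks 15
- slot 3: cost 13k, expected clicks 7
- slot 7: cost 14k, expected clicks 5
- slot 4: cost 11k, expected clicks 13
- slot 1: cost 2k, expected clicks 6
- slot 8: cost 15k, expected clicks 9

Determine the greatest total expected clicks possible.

34

Allowing fractional choices, the relaxed optimum would be about 37.0, but ad slots are indivisible.
slot 2 + slot 4: cost 11 + 11 = 22 ≤ 29, expected clicks 15 + 13 = 28.
slot 2 + slot 4 + slot 1: cost 11 + 11 + 2 = 24 ≤ 29, expected clicks 15 + 13 + 6 = 34.
slot 2 + slot 1 + slot 8: cost 11 + 2 + 15 = 28 ≤ 29, expected clicks 15 + 6 + 9 = 30.
Best is slot 2, slot 4, and slot 1 with total expected clicks 34.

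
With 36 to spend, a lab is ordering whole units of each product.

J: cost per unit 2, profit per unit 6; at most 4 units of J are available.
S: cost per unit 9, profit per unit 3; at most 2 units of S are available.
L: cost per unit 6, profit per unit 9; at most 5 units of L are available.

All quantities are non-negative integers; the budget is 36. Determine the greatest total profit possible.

J has the best ratio (6/2); taking only J gives at most 4×6 = 24 (stopped by the supply cap of 4).
Mixing does better — 3×J and 5×L: cost 36 ≤ 36, profit 3·6 + 5·9 = 63.

63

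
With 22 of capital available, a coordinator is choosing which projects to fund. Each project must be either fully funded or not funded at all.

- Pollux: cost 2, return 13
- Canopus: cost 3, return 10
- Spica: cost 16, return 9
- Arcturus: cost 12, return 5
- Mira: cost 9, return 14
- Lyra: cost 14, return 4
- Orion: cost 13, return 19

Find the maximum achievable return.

This is an integer program with binary decision variables.
Mira + Orion: cost 9 + 13 = 22 ≤ 22, return 14 + 19 = 33.
Pollux + Canopus + Orion: cost 2 + 3 + 13 = 18 ≤ 22, return 13 + 10 + 19 = 42.
Pollux + Canopus + Mira: cost 2 + 3 + 9 = 14 ≤ 22, return 13 + 10 + 14 = 37.
Best is Pollux, Canopus, and Orion with total return 42.

42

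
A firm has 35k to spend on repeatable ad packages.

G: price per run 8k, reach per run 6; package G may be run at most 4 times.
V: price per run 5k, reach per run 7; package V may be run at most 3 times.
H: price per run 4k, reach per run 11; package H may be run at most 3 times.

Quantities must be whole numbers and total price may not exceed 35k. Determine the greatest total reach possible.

60

1×G, 3×V, and 3×H: price 35 ≤ 35, reach 1·6 + 3·7 + 3·11 = 60.
3×V and 3×H: price 27 ≤ 35, reach 3·7 + 3·11 = 54.
Best is 60.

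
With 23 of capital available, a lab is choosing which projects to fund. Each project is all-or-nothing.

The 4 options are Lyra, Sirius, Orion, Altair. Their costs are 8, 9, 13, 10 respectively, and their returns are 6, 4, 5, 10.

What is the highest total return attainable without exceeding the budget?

Lyra + Altair: cost 8 + 10 = 18 ≤ 23, return 6 + 10 = 16.
Orion + Altair: cost 13 + 10 = 23 ≤ 23, return 5 + 10 = 15.
Sirius + Altair: cost 9 + 10 = 19 ≤ 23, return 4 + 10 = 14.
Best is Lyra and Altair with total return 16.

16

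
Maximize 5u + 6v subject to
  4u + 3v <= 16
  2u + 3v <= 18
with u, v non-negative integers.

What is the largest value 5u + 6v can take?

(u,v)=(0,5) is feasible, giving 30.
(u,v)=(1,4) is feasible, giving 29.
The best lattice point is (0,5), giving 30.

30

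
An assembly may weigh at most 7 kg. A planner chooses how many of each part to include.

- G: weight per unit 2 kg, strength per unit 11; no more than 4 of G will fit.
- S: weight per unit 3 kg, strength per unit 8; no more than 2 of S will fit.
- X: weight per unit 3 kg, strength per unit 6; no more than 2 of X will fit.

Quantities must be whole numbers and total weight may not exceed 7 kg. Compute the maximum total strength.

This is a bounded integer knapsack.
Take 3×G: weight 6 ≤ 7, strength 3·11 = 33.
No other integer combination yields more.

33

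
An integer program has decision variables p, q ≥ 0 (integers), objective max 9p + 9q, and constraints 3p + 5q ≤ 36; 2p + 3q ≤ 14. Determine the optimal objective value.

63

(p,q)=(7,0): 3·7+5·0=21≤36, 2·7+3·0=14≤14, objective 63.
(p,q)=(6,0): 3·6+5·0=18≤36, 2·6+3·0=12≤14, objective 54.
No feasible integer point exceeds 63.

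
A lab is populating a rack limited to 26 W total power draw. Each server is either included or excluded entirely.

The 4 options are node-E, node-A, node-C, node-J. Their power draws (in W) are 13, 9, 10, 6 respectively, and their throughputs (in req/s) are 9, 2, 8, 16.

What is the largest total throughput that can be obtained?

Allowing fractional choices, the relaxed optimum would be about 30.9, but servers are indivisible.
node-A + node-C + node-J: power draw 9 + 10 + 6 = 25 ≤ 26, throughput 2 + 8 + 16 = 26.
node-E + node-J: power draw 13 + 6 = 19 ≤ 26, throughput 9 + 16 = 25.
Best is node-A, node-C, and node-J with total throughput 26.

26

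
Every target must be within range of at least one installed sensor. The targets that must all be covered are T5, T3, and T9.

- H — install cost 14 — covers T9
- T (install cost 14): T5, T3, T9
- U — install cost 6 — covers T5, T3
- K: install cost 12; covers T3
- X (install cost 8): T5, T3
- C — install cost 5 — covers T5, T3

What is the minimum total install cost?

The greedy cost-per-new-target heuristic would pick C and H for 19, but a cheaper cover exists.
T alone covers T5, T3, T9 — every target.
Total install cost: 14.
No cover costs less than 14.

14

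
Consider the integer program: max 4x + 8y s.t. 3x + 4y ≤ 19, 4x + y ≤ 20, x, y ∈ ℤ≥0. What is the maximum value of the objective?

36

(x,y)=(1,4) is feasible, giving 36.
(x,y)=(0,4) is feasible, giving 32.
(x,y)=(2,3) is feasible, giving 32.
No feasible integer point exceeds 36.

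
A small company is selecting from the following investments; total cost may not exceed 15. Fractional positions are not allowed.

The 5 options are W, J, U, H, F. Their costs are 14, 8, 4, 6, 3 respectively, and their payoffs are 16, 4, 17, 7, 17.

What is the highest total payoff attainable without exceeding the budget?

41

U + F: cost 4 + 3 = 7 ≤ 15, payoff 17 + 17 = 34.
U + H + F: cost 4 + 6 + 3 = 13 ≤ 15, payoff 17 + 7 + 17 = 41.
J + U + F: cost 8 + 4 + 3 = 15 ≤ 15, payoff 4 + 17 + 17 = 38.
Best is U, H, and F with total payoff 41.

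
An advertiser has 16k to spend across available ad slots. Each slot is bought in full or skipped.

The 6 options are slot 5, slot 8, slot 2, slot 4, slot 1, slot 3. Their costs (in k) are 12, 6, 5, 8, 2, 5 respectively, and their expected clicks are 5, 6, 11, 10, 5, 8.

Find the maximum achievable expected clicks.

26

Treat it as a binary knapsack problem.
Allowing fractional choices, the relaxed optimum would be about 29.0, but ad slots are indivisible.
slot 2 + slot 1 + slot 3: cost 5 + 2 + 5 = 12 ≤ 16, expected clicks 11 + 5 + 8 = 24.
slot 2 + slot 4 + slot 1: cost 5 + 8 + 2 = 15 ≤ 16, expected clicks 11 + 10 + 5 = 26.
slot 8 + slot 2 + slot 3: cost 6 + 5 + 5 = 16 ≤ 16, expected clicks 6 + 11 + 8 = 25.
Best is slot 2, slot 4, and slot 1 with total expected clicks 26.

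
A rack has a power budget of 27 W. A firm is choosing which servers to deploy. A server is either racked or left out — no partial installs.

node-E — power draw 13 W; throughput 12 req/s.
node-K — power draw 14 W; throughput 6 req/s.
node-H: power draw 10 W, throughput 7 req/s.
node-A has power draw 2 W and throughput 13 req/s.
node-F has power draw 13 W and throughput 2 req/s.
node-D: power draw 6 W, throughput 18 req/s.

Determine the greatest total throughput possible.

43

node-K + node-A + node-D: power draw 14 + 2 + 6 = 22 ≤ 27, throughput 6 + 13 + 18 = 37.
node-H + node-A + node-D: power draw 10 + 2 + 6 = 18 ≤ 27, throughput 7 + 13 + 18 = 38.
node-E + node-A + node-D: power draw 13 + 2 + 6 = 21 ≤ 27, throughput 12 + 13 + 18 = 43.
Best is node-E, node-A, and node-D with total throughput 43.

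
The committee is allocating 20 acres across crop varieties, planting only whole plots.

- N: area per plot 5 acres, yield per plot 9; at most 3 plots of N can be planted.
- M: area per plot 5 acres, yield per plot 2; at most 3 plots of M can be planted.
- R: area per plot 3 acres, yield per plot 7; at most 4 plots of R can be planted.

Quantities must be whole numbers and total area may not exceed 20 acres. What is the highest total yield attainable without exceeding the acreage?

This is a bounded integer knapsack.
Take 2×N and 3×R: area 19 ≤ 20, yield 2·9 + 3·7 = 39.
No other integer combination yields more.

39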